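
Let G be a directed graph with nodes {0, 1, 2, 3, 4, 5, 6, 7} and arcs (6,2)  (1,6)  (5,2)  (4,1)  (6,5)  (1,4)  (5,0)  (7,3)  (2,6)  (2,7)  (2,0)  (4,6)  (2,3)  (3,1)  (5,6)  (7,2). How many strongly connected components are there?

{1, 2, 3, 4, 5, 6, 7} are all mutually reachable — one SCC of size 7.
{0} is an SCC by itself.
That gives 2 strongly connected components.

2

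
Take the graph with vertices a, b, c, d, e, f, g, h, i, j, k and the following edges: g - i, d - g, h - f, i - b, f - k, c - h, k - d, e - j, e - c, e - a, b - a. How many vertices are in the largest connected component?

Starting from a we can reach a, b, c, d, e, f, g, h, i, j, k. That is one component of size 11.
The largest has 11 vertices.

11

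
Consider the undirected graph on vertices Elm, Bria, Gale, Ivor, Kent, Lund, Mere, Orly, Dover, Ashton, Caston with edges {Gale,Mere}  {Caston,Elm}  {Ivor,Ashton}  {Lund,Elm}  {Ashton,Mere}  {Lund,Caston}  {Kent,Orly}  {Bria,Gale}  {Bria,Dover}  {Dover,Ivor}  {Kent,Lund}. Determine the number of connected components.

Starting from Elm we can reach Elm, Kent, Lund, Orly, Caston. That is one component of size 5.
Starting from Bria we can reach Bria, Gale, Ivor, Mere, Dover, Ashton. That is one component of size 6.
Total: 2 components.

2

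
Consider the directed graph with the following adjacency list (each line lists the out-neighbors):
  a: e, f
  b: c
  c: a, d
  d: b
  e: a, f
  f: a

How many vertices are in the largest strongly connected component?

3

{b, c, d} are all mutually reachable — one SCC of size 3.
{a, e, f} are all mutually reachable — one SCC of size 3.
The largest has 3 vertices.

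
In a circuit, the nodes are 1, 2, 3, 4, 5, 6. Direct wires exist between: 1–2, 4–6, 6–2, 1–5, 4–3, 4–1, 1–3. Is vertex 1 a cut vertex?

Yes

Deleting 1 raises the number of components from 1 to 2, so 1 is a cut vertex.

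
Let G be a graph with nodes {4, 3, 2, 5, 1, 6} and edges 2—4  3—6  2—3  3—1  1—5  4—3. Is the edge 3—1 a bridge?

Removing 3—1 leaves no path between 3 and 1: the component count goes from 1 to 2. So it is a bridge.

Yes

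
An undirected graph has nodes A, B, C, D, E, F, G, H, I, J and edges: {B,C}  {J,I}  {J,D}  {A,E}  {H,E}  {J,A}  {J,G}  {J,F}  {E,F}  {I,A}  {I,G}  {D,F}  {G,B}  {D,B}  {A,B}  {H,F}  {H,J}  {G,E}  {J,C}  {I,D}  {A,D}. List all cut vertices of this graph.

none

Removing J, for instance, still leaves 1 component. No single vertex removal increases the component count — the graph has no articulation points.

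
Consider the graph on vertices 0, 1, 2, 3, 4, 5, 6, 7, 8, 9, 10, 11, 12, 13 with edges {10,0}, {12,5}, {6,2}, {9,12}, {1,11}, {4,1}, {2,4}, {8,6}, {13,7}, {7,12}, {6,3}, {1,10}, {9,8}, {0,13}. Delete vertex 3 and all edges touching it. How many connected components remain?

1

With 3 gone, the remaining components are: {0, 1, 2, 4, 5, 6, 7, 8, 9, 10, 11, 12, 13}.
That is 1 component.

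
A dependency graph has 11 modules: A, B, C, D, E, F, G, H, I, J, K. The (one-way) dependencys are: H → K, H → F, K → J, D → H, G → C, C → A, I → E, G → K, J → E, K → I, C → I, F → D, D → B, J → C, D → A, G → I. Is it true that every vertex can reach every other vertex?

No

There is no directed path from I to C, so the graph is not strongly connected.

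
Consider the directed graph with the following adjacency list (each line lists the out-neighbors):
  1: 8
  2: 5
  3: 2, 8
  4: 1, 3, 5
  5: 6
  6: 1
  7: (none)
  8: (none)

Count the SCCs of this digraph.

8

{8} is an SCC by itself.
{7} is an SCC by itself.
{4} is an SCC by itself.
{1} is an SCC by itself.
{2} is an SCC by itself.
(and 3 more singleton SCCs)
That gives 8 strongly connected components.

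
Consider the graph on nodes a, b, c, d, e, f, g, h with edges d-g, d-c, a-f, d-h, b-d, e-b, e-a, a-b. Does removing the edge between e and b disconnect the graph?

No

After removing e-b, the path e-a-b still connects them, so the edge is not a bridge.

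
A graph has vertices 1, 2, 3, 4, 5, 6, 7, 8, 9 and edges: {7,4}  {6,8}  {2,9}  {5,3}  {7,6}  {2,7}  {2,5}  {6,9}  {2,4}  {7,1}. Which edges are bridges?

The edges on the cycle 2-7-6-9-2 are not bridges since each lies on that cycle.
But removing 6 - 8 disconnects 6 from 8; removing 7 - 1 disconnects 7 from 1; removing 2 - 5 disconnects 2 from 5; removing 3 - 5 disconnects 3 from 5 — these are bridges.

1-7, 2-5, 3-5, 6-8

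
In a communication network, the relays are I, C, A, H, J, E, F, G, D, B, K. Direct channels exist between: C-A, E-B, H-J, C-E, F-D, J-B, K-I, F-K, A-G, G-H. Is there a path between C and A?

From C we can reach A, B, C, E, G, H, J, which includes A.

Yes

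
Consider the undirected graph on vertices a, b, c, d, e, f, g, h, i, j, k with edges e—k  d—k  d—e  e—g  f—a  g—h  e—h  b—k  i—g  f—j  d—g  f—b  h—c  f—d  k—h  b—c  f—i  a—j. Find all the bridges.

none

The edges on the cycle f-a-j-f are not bridges since each lies on that cycle.
Every edge lies on some cycle, so there are no bridges.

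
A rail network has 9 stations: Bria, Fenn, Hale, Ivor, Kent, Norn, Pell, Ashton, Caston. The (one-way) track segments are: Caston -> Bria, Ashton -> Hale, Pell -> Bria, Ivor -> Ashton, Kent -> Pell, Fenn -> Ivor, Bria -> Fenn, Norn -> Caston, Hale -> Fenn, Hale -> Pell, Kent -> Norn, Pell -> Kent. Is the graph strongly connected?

Yes

From Fenn we can reach every vertex (Bria, Fenn, Hale, Ivor, Kent, Norn, Pell, Ashton, Caston), and every vertex can reach Fenn (Bria, Fenn, Hale, Ivor, Kent, Norn, Pell, Ashton, Caston). So the whole graph is one strongly connected component.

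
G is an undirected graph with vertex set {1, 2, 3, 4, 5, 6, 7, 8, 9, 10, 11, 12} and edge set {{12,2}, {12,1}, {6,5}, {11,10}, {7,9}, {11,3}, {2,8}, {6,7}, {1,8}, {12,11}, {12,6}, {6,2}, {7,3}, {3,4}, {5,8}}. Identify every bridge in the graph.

The edges on the cycle 12-6-2-12 are not bridges since each lies on that cycle.
But removing 7–9 disconnects 7 from 9; removing 3–4 disconnects 3 from 4; removing 11–10 disconnects 11 from 10 — these are bridges.

10-11, 3-4, 7-9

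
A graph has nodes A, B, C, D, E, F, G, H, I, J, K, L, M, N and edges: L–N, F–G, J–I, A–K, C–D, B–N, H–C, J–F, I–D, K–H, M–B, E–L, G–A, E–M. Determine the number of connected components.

2

Starting from B we can reach B, E, L, M, N. That is one component of size 5.
Starting from A we can reach A, C, D, F, G, H, I, J, K. That is one component of size 9.
Total: 2 components.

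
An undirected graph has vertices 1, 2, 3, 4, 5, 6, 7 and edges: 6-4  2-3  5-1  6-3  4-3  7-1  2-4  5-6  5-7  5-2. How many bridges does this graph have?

The edges on the cycle 5-7-1-5 are not bridges since each lies on that cycle.
Every edge lies on some cycle, so there are no bridges.

0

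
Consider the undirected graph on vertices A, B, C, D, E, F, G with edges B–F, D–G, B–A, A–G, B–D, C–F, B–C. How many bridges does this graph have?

The edges on the cycle B-C-F-B are not bridges since each lies on that cycle.
Every edge lies on some cycle, so there are no bridges.

0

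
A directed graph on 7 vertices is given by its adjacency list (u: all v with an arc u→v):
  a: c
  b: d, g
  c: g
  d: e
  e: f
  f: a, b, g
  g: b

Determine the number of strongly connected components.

{a, b, c, d, e, f, g} are all mutually reachable — one SCC of size 7.
That gives 1 strongly connected component.

1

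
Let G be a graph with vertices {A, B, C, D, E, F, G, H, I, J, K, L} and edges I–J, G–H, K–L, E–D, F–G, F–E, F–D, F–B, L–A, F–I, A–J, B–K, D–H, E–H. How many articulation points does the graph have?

1

Removing F increases the component count from 2 to 3, so F is a cut vertex.
By contrast removing G leaves 2 components; it is not a cut vertex. No other vertex is a cut vertex either.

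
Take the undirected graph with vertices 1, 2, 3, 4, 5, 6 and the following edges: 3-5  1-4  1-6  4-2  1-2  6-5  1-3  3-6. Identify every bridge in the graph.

none

The edges on the cycle 1-4-2-1 are not bridges since each lies on that cycle.
Every edge lies on some cycle, so there are no bridges.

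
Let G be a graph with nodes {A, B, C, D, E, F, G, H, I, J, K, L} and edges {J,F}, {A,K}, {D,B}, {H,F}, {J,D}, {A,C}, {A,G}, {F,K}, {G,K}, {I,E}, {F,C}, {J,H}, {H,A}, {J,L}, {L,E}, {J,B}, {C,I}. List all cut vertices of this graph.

J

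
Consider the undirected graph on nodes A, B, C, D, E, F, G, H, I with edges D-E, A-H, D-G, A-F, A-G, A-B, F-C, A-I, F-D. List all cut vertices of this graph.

A, D, F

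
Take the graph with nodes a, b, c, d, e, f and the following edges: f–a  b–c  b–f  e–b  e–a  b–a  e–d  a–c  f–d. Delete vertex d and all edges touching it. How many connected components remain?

With d gone, the remaining components are: {a, b, c, e, f}.
That is 1 component.

1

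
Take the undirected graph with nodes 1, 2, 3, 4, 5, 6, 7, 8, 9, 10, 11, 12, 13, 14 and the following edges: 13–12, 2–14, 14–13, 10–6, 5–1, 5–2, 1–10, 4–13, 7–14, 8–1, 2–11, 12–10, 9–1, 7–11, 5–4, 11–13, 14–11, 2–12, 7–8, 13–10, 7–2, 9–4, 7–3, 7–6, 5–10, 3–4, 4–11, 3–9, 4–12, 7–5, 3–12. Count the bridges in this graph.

The edges on the cycle 7-3-9-1-10-12-4-5-7 are not bridges since each lies on that cycle.
Every edge lies on some cycle, so there are no bridges.

0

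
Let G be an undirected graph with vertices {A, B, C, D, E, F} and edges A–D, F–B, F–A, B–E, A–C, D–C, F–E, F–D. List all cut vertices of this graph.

Removing F increases the component count from 1 to 2, so F is a cut vertex.
By contrast removing A leaves 1 component; it is not a cut vertex. No other vertex is a cut vertex either.

F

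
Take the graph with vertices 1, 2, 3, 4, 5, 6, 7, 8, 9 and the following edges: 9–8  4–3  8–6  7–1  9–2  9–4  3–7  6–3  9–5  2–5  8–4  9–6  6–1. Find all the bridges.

none

The edges on the cycle 9-2-5-9 are not bridges since each lies on that cycle.
Every edge lies on some cycle, so there are no bridges.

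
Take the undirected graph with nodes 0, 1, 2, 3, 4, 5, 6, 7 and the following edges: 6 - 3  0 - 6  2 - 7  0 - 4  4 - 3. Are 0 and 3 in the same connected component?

From 0 we can reach 0, 3, 4, 6, which includes 3.

Yes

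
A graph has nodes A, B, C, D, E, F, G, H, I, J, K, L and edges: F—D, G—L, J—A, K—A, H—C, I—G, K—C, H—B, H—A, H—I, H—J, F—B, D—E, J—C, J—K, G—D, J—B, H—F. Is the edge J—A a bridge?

No

After removing J—A, the path J-H-A still connects them, so the edge is not a bridge.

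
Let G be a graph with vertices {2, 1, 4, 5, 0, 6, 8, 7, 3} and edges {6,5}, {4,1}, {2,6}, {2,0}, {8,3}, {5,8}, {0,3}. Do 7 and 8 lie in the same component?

The component containing 7 is {7}, and 8 is not in it.

No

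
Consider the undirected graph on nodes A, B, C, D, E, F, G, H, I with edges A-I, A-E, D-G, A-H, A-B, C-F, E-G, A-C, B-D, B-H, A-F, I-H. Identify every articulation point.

A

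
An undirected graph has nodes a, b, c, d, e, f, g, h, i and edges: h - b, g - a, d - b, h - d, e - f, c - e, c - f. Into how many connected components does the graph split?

i is isolated — a component by itself.
Starting from a we can reach a, g. That is one component of size 2.
Starting from c we can reach c, e, f. That is one component of size 3.
Starting from b we can reach b, d, h. That is one component of size 3.
Total: 4 components.

4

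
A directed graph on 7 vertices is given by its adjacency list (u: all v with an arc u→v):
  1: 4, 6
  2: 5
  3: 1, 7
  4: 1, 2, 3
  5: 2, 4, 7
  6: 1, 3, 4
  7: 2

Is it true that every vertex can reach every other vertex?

From 3 we can reach every vertex (1, 2, 3, 4, 5, 6, 7), and every vertex can reach 3 (1, 2, 3, 4, 5, 6, 7). So the whole graph is one strongly connected component.

Yes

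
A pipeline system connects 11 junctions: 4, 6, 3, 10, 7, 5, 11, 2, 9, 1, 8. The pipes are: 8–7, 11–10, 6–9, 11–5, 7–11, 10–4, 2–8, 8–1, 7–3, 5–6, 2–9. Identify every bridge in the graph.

1-8, 10-11, 10-4, 3-7

The edges on the cycle 2-8-7-11-5-6-9-2 are not bridges since each lies on that cycle.
But removing 1–8 disconnects 1 from 8; removing 4–10 disconnects 4 from 10; removing 7–3 disconnects 7 from 3; removing 11–10 disconnects 11 from 10 — these are bridges.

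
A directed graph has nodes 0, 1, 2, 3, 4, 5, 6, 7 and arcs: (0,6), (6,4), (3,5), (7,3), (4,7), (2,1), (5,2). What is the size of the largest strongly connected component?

1

{6} is an SCC by itself.
{0} is an SCC by itself.
{7} is an SCC by itself.
{4} is an SCC by itself.
{3} is an SCC by itself.
(and 3 more singleton SCCs)
The largest has 1 vertex.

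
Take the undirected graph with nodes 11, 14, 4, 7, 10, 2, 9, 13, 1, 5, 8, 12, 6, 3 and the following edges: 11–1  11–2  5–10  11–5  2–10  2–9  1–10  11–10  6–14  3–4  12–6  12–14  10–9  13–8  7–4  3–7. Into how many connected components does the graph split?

4

Starting from 8 we can reach 8, 13. That is one component of size 2.
Starting from 3 we can reach 3, 4, 7. That is one component of size 3.
Starting from 6 we can reach 6, 12, 14. That is one component of size 3.
Starting from 1 we can reach 1, 2, 5, 9, 10, 11. That is one component of size 6.
Total: 4 components.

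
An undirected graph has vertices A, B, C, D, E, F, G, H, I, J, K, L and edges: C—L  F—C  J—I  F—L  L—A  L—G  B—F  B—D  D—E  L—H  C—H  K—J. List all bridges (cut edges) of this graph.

A-L, B-D, B-F, D-E, G-L, I-J, J-K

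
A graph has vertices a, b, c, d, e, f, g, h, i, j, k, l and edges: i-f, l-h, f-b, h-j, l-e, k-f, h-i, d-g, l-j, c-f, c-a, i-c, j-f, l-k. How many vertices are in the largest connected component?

10

Starting from d we can reach d, g. That is one component of size 2.
Starting from a we can reach a, b, c, e, f, h, i, j, k, l. That is one component of size 10.
The largest has 10 vertices.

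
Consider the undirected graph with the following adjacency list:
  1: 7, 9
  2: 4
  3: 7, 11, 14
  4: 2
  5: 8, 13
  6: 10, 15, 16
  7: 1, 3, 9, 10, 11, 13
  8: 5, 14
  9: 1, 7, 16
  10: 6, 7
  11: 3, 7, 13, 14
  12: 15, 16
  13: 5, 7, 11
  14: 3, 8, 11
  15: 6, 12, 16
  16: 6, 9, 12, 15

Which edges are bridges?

The edges on the cycle 7-11-3-7 are not bridges since each lies on that cycle.
But removing 4-2 disconnects 4 from 2 — this is a bridge.

2-4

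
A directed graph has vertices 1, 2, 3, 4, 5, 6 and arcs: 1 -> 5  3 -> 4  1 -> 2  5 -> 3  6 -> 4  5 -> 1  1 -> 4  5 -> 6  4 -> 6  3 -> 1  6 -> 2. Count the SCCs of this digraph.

3

{1, 3, 5} are all mutually reachable — one SCC of size 3.
{4, 6} are all mutually reachable — one SCC of size 2.
{2} is an SCC by itself.
That gives 3 strongly connected components.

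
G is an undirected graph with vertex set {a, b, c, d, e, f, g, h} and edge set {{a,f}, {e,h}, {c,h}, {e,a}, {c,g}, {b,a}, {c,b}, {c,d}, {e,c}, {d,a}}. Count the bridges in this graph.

The edges on the cycle e-c-b-a-e are not bridges since each lies on that cycle.
But removing f–a disconnects f from a; removing g–c disconnects g from c — these are bridges.
That makes 2 bridges.

2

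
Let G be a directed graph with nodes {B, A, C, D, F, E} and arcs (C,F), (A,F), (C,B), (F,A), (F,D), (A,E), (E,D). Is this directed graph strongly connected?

No

There is no directed path from D to F, so the graph is not strongly connected.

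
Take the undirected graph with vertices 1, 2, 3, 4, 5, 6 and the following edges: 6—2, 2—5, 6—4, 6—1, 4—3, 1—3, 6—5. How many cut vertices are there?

1

Removing 6 increases the component count from 1 to 2, so 6 is a cut vertex.
By contrast removing 3 leaves 1 component; it is not a cut vertex. No other vertex is a cut vertex either.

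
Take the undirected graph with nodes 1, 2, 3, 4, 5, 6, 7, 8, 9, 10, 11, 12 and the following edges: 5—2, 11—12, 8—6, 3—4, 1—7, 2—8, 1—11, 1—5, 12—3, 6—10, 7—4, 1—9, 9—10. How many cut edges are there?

The edges on the cycle 1-5-2-8-6-10-9-1 are not bridges since each lies on that cycle.
Every edge lies on some cycle, so there are no bridges.

0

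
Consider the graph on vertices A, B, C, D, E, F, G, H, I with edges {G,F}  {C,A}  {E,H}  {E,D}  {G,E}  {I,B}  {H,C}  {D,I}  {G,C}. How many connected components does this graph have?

1

Starting from A we can reach A, B, C, D, E, F, G, H, I. That is one component of size 9.
Total: 1 component.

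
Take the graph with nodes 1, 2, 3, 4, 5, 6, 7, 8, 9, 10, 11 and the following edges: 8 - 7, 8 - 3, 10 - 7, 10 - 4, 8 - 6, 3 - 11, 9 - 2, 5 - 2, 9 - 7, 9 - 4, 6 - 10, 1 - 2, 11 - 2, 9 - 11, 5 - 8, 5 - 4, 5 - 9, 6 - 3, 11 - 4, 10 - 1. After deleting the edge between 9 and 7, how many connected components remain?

1

9 and 7 are still connected via 9-5-8-7, so the component count stays at 1.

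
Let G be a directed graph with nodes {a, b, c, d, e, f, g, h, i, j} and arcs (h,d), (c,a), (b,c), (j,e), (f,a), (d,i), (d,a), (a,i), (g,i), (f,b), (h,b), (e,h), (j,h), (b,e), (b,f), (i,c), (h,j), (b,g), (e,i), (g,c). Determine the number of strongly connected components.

{b, e, f, h, j} are all mutually reachable — one SCC of size 5.
{a, c, i} are all mutually reachable — one SCC of size 3.
{g} is an SCC by itself.
{d} is an SCC by itself.
That gives 4 strongly connected components.

4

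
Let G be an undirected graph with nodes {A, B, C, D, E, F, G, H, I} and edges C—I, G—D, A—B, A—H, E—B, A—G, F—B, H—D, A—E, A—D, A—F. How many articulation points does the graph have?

Removing A increases the component count from 2 to 3, so A is a cut vertex.
By contrast removing D leaves 2 components; it is not a cut vertex. No other vertex is a cut vertex either.

1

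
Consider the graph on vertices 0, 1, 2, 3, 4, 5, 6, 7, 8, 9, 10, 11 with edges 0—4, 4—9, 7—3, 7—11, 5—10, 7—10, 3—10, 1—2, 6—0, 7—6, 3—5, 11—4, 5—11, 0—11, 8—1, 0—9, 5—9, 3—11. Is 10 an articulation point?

Deleting 10 leaves 2 components (was 2), so 10 is not a cut vertex.

No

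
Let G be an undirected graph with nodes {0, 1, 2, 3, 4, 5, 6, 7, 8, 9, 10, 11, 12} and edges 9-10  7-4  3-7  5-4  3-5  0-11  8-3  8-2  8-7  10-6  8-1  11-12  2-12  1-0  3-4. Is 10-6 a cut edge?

Removing 10-6 leaves no path between 10 and 6: the component count goes from 2 to 3. So it is a bridge.

Yes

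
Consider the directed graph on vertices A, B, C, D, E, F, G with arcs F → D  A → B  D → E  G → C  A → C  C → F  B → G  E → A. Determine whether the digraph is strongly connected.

Yes

From F we can reach every vertex (A, B, C, D, E, F, G), and every vertex can reach F (A, B, C, D, E, F, G). So the whole graph is one strongly connected component.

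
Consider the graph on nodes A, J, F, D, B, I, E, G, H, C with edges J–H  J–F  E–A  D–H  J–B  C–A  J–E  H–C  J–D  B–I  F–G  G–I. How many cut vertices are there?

1

Removing J increases the component count from 1 to 2, so J is a cut vertex.
By contrast removing C leaves 1 component; it is not a cut vertex. No other vertex is a cut vertex either.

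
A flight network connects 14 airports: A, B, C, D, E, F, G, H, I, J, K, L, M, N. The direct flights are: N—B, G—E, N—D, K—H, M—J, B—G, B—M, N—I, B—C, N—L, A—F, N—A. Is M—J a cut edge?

Yes

Removing M—J leaves no path between M and J: the component count goes from 2 to 3. So it is a bridge.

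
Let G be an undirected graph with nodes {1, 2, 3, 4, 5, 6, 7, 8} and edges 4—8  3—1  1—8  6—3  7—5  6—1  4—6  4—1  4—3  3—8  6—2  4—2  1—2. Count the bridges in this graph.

1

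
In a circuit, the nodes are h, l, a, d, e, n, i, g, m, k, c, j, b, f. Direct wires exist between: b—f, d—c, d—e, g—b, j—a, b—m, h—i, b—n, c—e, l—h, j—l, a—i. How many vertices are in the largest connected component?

k is isolated — a component by itself.
Starting from c we can reach c, d, e. That is one component of size 3.
Starting from a we can reach a, h, i, j, l. That is one component of size 5.
Starting from b we can reach b, f, g, m, n. That is one component of size 5.
The largest has 5 vertices.

5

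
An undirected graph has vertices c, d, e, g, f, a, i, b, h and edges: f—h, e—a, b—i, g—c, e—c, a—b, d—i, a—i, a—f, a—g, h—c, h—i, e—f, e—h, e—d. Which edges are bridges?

none

The edges on the cycle e-a-g-c-h-f-e are not bridges since each lies on that cycle.
Every edge lies on some cycle, so there are no bridges.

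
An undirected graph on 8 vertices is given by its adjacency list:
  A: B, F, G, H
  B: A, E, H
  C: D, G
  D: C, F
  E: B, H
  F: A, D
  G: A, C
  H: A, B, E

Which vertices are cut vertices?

A

Removing A increases the component count from 1 to 2, so A is a cut vertex.
By contrast removing D leaves 1 component; it is not a cut vertex. No other vertex is a cut vertex either.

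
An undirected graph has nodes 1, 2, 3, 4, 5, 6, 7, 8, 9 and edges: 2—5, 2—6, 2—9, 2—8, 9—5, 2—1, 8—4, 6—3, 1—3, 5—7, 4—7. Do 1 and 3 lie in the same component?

From 1 we can reach 1, 2, 3, 4, 5, 6, 7, 8, 9, which includes 3.

Yes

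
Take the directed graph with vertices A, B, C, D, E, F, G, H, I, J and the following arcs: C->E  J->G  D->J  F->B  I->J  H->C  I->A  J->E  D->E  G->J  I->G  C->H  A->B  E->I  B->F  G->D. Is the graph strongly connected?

There is no directed path from A to H, so the graph is not strongly connected.

No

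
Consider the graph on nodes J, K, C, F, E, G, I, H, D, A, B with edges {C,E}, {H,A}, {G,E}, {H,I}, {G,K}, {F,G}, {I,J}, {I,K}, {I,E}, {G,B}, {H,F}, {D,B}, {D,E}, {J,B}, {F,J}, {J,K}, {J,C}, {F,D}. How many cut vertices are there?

Removing H increases the component count from 1 to 2, so H is a cut vertex.
By contrast removing E leaves 1 component; it is not a cut vertex. No other vertex is a cut vertex either.

1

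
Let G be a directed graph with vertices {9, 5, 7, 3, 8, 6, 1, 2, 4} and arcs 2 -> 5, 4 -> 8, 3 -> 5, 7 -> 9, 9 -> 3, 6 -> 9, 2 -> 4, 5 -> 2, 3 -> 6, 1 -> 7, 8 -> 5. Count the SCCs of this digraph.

{2, 4, 5, 8} are all mutually reachable — one SCC of size 4.
{3, 6, 9} are all mutually reachable — one SCC of size 3.
{7} is an SCC by itself.
{1} is an SCC by itself.
That gives 4 strongly connected components.

4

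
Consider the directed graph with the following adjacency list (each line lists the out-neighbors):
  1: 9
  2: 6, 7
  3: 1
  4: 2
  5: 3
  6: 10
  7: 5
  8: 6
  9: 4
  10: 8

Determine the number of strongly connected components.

2

{1, 2, 3, 4, 5, 7, 9} are all mutually reachable — one SCC of size 7.
{6, 8, 10} are all mutually reachable — one SCC of size 3.
That gives 2 strongly connected components.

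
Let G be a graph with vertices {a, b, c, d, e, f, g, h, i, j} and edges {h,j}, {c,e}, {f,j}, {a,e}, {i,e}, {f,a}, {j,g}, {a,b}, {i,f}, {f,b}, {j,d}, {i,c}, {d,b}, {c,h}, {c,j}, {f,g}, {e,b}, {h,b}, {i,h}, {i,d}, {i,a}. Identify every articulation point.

none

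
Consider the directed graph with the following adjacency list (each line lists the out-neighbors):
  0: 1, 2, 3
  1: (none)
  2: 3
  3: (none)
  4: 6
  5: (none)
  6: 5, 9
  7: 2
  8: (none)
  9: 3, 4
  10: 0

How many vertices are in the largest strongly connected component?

3

{4, 6, 9} are all mutually reachable — one SCC of size 3.
{10} is an SCC by itself.
{1} is an SCC by itself.
{5} is an SCC by itself.
{0} is an SCC by itself.
(and 4 more singleton SCCs)
The largest has 3 vertices.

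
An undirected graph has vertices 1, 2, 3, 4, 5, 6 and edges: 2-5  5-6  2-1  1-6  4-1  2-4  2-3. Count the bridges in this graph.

1

The edges on the cycle 2-4-1-2 are not bridges since each lies on that cycle.
But removing 3-2 disconnects 3 from 2 — this is a bridge.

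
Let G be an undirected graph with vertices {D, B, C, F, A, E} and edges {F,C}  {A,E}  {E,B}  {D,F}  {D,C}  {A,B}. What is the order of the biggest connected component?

3

Starting from C we can reach C, D, F. That is one component of size 3.
Starting from A we can reach A, B, E. That is one component of size 3.
The largest has 3 vertices.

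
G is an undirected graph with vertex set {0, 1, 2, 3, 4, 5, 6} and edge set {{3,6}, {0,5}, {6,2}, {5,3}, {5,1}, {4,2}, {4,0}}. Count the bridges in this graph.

1

The edges on the cycle 4-0-5-3-6-2-4 are not bridges since each lies on that cycle.
But removing 5 - 1 disconnects 5 from 1 — this is a bridge.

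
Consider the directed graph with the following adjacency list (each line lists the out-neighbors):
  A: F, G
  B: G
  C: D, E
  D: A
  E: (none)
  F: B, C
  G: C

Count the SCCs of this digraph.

{A, B, C, D, F, G} are all mutually reachable — one SCC of size 6.
{E} is an SCC by itself.
That gives 2 strongly connected components.

2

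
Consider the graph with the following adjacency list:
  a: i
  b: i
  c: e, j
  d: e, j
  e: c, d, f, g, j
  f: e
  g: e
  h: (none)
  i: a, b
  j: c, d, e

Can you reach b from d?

The component containing d is {c, d, e, f, g, j}, and b is not in it.

No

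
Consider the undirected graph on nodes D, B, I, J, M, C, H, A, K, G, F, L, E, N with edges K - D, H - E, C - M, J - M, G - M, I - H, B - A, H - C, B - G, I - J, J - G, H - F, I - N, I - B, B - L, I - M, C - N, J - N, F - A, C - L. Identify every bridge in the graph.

D-K, E-H

The edges on the cycle I-H-C-N-I are not bridges since each lies on that cycle.
But removing K - D disconnects K from D; removing H - E disconnects H from E — these are bridges.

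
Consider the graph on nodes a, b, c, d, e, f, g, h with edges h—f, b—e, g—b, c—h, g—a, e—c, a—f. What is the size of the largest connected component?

d is isolated — a component by itself.
Starting from a we can reach a, b, c, e, f, g, h. That is one component of size 7.
The largest has 7 vertices.

7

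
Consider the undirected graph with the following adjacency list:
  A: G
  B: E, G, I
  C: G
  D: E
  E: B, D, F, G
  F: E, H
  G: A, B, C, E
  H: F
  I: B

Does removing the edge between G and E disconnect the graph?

No

After removing G-E, the path G-B-E still connects them, so the edge is not a bridge.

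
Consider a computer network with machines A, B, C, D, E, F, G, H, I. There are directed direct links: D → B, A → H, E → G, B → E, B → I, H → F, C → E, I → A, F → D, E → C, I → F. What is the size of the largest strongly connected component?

6

{A, B, D, F, H, I} are all mutually reachable — one SCC of size 6.
{C, E} are all mutually reachable — one SCC of size 2.
{G} is an SCC by itself.
The largest has 6 vertices.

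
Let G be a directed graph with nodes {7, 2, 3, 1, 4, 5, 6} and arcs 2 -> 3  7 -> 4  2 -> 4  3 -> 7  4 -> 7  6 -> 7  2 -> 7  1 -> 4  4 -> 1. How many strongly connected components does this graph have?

5

{1, 4, 7} are all mutually reachable — one SCC of size 3.
{6} is an SCC by itself.
{5} is an SCC by itself.
{3} is an SCC by itself.
{2} is an SCC by itself.
That gives 5 strongly connected components.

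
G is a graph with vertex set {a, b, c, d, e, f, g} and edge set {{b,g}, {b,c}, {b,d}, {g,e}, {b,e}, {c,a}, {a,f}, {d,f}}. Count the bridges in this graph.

0

The edges on the cycle b-g-e-b are not bridges since each lies on that cycle.
Every edge lies on some cycle, so there are no bridges.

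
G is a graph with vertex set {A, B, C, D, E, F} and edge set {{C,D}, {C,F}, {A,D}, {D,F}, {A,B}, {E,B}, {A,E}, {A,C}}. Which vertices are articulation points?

A

Removing A increases the component count from 1 to 2, so A is a cut vertex.
By contrast removing D leaves 1 component; it is not a cut vertex. No other vertex is a cut vertex either.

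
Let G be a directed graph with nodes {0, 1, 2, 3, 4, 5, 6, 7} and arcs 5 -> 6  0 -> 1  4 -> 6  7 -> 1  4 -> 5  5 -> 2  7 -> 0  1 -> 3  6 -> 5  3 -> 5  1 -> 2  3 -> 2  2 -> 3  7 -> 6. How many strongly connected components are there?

5

{2, 3, 5, 6} are all mutually reachable — one SCC of size 4.
{1} is an SCC by itself.
{0} is an SCC by itself.
{4} is an SCC by itself.
{7} is an SCC by itself.
That gives 5 strongly connected components.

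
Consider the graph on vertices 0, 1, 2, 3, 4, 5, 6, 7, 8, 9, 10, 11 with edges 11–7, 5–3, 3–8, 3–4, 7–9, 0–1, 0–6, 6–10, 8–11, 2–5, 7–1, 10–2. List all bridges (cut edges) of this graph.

The edges on the cycle 0-6-10-2-5-3-8-11-7-1-0 are not bridges since each lies on that cycle.
But removing 7–9 disconnects 7 from 9; removing 4–3 disconnects 4 from 3 — these are bridges.

3-4, 7-9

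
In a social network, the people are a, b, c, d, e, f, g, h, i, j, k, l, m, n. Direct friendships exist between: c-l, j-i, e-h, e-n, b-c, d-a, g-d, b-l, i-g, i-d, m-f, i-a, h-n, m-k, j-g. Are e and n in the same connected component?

Yes

From e we can reach e, h, n, which includes n.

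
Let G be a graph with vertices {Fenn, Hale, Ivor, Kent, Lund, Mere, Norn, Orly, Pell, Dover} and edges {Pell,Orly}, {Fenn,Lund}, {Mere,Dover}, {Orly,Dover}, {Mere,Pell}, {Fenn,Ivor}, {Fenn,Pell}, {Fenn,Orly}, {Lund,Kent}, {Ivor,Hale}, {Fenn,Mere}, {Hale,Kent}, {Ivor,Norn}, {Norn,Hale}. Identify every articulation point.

Removing Fenn increases the component count from 1 to 2, so Fenn is a cut vertex.
By contrast removing Mere leaves 1 component; it is not a cut vertex. No other vertex is a cut vertex either.

Fenn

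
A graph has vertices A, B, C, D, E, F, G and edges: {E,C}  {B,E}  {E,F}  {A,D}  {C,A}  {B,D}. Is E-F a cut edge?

Yes

Removing E-F leaves no path between E and F: the component count goes from 2 to 3. So it is a bridge.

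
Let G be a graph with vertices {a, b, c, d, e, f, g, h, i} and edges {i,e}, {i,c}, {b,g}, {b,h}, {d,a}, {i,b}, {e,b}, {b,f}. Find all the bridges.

a-d, b-f, b-g, b-h, c-i

The edges on the cycle i-e-b-i are not bridges since each lies on that cycle.
But removing b—f disconnects b from f; removing i—c disconnects i from c; removing b—g disconnects b from g; removing a—d disconnects a from d — these are bridges.
In total 5 edges are bridges.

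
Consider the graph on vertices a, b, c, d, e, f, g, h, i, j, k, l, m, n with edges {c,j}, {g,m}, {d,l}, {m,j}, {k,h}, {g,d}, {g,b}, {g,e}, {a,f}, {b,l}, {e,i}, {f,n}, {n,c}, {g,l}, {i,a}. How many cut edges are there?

The edges on the cycle g-b-l-g are not bridges since each lies on that cycle.
But removing k–h disconnects k from h — this is a bridge.

1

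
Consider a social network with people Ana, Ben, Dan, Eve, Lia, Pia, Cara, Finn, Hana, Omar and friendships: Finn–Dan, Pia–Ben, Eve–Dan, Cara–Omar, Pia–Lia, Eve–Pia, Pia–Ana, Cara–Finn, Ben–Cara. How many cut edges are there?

3

The edges on the cycle Eve-Pia-Ben-Cara-Finn-Dan-Eve are not bridges since each lies on that cycle.
But removing Pia–Ana disconnects Pia from Ana; removing Omar–Cara disconnects Omar from Cara; removing Pia–Lia disconnects Pia from Lia — these are bridges.
That makes 3 bridges.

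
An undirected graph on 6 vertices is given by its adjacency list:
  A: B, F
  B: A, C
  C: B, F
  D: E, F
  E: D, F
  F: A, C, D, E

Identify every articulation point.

Removing F increases the component count from 1 to 2, so F is a cut vertex.
By contrast removing D leaves 1 component; it is not a cut vertex. No other vertex is a cut vertex either.

F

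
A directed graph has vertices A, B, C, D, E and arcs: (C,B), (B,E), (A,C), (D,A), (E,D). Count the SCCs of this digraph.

1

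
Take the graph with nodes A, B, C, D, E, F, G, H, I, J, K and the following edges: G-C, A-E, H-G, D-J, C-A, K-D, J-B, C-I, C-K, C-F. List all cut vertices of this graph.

A, C, D, G, J, K

Removing A increases the component count from 1 to 2, so A is a cut vertex.
Removing C increases the component count from 1 to 5, so C is a cut vertex.
Removing D increases the component count from 1 to 2, so D is a cut vertex.
Likewise G, J, K are cut vertices.
By contrast removing F leaves 1 component; it is not a cut vertex. No other vertex is a cut vertex either.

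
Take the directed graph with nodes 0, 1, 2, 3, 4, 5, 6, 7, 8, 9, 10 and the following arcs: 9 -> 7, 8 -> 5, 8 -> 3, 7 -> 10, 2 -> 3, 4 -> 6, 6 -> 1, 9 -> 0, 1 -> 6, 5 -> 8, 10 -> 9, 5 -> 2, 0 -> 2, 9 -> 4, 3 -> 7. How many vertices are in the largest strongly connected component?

6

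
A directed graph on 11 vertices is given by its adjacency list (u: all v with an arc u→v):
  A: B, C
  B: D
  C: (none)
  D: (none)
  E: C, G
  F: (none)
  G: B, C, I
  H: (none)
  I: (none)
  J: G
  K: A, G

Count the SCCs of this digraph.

11

{B} is an SCC by itself.
{C} is an SCC by itself.
{H} is an SCC by itself.
{D} is an SCC by itself.
{E} is an SCC by itself.
(and 6 more singleton SCCs)
That gives 11 strongly connected components.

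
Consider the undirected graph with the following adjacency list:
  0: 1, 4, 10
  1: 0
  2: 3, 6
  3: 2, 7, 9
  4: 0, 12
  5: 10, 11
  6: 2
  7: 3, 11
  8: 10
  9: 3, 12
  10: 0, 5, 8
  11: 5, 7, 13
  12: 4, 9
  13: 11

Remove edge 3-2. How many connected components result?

2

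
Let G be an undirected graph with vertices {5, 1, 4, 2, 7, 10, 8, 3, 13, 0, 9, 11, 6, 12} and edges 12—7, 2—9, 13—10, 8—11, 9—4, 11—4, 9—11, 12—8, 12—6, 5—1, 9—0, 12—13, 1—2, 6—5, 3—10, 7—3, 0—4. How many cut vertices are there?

1

Removing 12 increases the component count from 1 to 2, so 12 is a cut vertex.
By contrast removing 2 leaves 1 component; it is not a cut vertex. No other vertex is a cut vertex either.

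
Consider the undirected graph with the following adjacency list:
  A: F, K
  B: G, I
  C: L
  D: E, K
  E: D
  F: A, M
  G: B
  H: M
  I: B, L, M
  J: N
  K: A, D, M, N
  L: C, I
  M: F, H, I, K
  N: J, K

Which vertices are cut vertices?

B, D, I, K, L, M, N

Removing B increases the component count from 1 to 2, so B is a cut vertex.
Removing D increases the component count from 1 to 2, so D is a cut vertex.
Removing I increases the component count from 1 to 3, so I is a cut vertex.
Likewise K, L, M, N are cut vertices.
By contrast removing E leaves 1 component; it is not a cut vertex. No other vertex is a cut vertex either.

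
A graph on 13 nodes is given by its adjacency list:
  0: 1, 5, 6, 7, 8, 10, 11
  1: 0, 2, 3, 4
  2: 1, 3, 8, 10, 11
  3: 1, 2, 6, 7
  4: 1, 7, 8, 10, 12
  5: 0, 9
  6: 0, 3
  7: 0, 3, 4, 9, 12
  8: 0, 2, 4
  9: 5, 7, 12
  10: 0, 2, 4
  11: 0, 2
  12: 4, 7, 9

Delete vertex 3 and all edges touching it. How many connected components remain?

1

With 3 gone, the remaining components are: {0, 1, 2, 4, 5, 6, 7, 8, 9, 10, 11, 12}.
That is 1 component.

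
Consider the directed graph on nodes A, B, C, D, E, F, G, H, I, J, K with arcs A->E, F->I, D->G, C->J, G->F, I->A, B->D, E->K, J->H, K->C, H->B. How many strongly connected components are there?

{A, B, C, D, E, F, G, H, I, J, K} are all mutually reachable — one SCC of size 11.
That gives 1 strongly connected component.

1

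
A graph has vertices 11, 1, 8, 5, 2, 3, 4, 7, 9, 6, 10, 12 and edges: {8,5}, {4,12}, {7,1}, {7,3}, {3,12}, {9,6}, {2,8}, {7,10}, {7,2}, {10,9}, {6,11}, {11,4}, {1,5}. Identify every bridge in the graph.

none

The edges on the cycle 7-2-8-5-1-7 are not bridges since each lies on that cycle.
Every edge lies on some cycle, so there are no bridges.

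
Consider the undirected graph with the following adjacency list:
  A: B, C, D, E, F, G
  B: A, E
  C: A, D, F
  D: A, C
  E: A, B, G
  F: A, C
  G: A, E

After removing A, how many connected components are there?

With A gone, the remaining components are: {B, E, G}; {C, D, F}.
That is 2 components.

2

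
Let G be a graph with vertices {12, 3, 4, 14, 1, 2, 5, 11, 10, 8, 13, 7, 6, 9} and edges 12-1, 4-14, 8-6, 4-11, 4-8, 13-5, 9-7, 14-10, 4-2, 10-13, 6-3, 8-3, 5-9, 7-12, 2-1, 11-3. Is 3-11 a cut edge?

No

After removing 3-11, the path 3-8-4-11 still connects them, so the edge is not a bridge.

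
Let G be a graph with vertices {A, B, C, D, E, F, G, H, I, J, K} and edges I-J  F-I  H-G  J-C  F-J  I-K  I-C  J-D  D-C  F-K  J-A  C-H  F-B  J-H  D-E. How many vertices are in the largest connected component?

11

Starting from A we can reach A, B, C, D, E, F, G, H, I, J, K. That is one component of size 11.
The largest has 11 vertices.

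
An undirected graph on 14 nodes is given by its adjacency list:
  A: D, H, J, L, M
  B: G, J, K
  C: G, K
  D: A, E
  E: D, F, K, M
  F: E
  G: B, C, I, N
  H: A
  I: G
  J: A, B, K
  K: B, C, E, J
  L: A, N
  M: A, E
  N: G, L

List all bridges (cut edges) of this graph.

A-H, E-F, G-I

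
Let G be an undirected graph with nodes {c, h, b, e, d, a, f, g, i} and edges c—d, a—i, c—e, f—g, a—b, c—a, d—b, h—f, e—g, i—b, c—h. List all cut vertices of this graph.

c

Removing c increases the component count from 1 to 2, so c is a cut vertex.
By contrast removing g leaves 1 component; it is not a cut vertex. No other vertex is a cut vertex either.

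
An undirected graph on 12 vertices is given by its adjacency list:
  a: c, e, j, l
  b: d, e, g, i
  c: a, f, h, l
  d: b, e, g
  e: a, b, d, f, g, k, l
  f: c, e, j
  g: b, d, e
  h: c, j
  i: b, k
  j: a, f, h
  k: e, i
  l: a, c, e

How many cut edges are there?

The edges on the cycle e-d-g-e are not bridges since each lies on that cycle.
Every edge lies on some cycle, so there are no bridges.

0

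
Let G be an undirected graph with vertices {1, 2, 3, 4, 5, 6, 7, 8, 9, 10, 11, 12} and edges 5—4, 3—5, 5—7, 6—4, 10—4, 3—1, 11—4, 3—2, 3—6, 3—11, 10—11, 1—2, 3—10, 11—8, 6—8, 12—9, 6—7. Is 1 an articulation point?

No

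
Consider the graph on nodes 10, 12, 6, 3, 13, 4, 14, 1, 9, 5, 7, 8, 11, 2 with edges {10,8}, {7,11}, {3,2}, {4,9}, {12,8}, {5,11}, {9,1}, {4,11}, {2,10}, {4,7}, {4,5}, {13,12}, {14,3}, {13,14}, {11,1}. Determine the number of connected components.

6 is isolated — a component by itself.
Starting from 1 we can reach 1, 4, 5, 7, 9, 11. That is one component of size 6.
Starting from 2 we can reach 2, 3, 8, 10, 12, 13, 14. That is one component of size 7.
Total: 3 components.

3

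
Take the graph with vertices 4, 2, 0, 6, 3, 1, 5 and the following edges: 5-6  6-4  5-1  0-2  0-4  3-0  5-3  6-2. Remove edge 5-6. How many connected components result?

1

5 and 6 are still connected via 5-3-0-4-6, so the component count stays at 1.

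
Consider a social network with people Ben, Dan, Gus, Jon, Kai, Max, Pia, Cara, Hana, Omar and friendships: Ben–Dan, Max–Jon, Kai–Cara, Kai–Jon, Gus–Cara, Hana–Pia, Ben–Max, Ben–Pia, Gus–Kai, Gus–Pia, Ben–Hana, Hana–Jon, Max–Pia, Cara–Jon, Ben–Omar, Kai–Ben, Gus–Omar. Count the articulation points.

1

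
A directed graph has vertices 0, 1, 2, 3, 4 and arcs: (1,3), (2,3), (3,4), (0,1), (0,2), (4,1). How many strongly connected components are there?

3

{1, 3, 4} are all mutually reachable — one SCC of size 3.
{2} is an SCC by itself.
{0} is an SCC by itself.
That gives 3 strongly connected components.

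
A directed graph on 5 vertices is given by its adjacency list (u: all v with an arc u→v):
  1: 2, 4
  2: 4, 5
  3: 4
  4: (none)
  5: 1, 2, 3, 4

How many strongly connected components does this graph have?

{1, 2, 5} are all mutually reachable — one SCC of size 3.
{4} is an SCC by itself.
{3} is an SCC by itself.
That gives 3 strongly connected components.

3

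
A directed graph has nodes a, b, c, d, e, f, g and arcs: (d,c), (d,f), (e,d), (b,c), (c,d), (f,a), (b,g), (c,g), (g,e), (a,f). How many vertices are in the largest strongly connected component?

{c, d, e, g} are all mutually reachable — one SCC of size 4.
{a, f} are all mutually reachable — one SCC of size 2.
{b} is an SCC by itself.
The largest has 4 vertices.

4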